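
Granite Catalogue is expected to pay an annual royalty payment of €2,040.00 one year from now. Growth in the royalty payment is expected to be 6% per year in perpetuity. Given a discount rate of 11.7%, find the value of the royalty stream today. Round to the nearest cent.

€35789.47

Growing perpetuity: P = D₁ / (r − g) = €2,040.0000 / (0.117 − 0.06) = €35,789.47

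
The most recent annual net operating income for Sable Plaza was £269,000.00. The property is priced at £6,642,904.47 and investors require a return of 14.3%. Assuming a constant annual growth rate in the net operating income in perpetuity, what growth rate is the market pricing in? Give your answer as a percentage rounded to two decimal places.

P = D₀(1+g)/(r−g) ⇒ P(r−g) = D₀(1+g) ⇒ g(P+D₀) = P·r − D₀
g = (P·r − D₀)/(P + D₀) = (£6,642,904.47×0.143 − £269,000.00) / (£6,642,904.47 + £269,000.00) = 0.098516

9.85%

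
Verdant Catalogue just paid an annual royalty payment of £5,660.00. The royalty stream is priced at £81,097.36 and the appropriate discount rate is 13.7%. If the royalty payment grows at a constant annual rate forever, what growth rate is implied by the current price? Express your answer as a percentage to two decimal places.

6.28%

P = D₀(1+g)/(r−g) ⇒ P(r−g) = D₀(1+g) ⇒ g(P+D₀) = P·r − D₀
g = (P·r − D₀)/(P + D₀) = (£81,097.36×0.137 − £5,660.00) / (£81,097.36 + £5,660.00) = 0.062823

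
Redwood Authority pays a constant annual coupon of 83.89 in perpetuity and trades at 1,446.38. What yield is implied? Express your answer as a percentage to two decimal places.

P = C/r ⇒ r = C/P = 83.89/1,446.38 = 0.058000

5.80%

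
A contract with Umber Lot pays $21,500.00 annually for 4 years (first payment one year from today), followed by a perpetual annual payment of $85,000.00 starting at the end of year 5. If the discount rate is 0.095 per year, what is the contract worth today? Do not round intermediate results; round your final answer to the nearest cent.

PV of 4-year annuity: $21,500.00 × [1 − (1+0.095)^−4] / 0.095 = 68896.34411
Perpetuity value at year 4: $85,000.00 / 0.095 = 894736.84211
PV of perpetuity: 894736.84211 / (1+0.095)^4 = 622355.94680
Total PV = 68896.34411 + 622355.94680 = 691252.29091

$691252.29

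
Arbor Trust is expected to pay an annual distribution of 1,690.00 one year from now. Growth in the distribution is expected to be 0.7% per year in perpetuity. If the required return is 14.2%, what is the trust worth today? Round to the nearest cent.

Growing perpetuity: P = D₁ / (r − g) = 1,690.0000 / (0.142 − 0.007) = 12,518.52

12518.52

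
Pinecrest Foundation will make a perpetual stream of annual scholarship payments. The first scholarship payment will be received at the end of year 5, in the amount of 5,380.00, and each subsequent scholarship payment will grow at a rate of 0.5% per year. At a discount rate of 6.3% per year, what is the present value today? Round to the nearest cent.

Value at end of year 4: C₁ / (r − g) = 5,380.00 / (0.063 − 0.005) = 92,758.6207
Discount to today: PV = 92,758.6207 / (1 + 0.063)^4 = 92,758.6207 / 1.276830 = 72,647.59

72647.59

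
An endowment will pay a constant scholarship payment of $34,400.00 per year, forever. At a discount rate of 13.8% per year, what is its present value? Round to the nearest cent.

Level perpetuity: PV = C / r = $34,400.00 / 0.138 = $249,275.36

$249275.36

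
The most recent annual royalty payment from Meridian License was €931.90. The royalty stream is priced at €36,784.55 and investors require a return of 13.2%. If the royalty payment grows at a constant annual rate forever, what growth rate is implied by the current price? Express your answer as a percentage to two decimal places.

P = D₀(1+g)/(r−g) ⇒ P(r−g) = D₀(1+g) ⇒ g(P+D₀) = P·r − D₀
g = (P·r − D₀)/(P + D₀) = (€36,784.55×0.132 − €931.90) / (€36,784.55 + €931.90) = 0.104030

10.40%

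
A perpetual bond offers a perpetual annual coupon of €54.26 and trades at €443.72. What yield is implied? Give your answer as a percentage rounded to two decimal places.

12.23%

P = C/r ⇒ r = C/P = €54.26/€443.72 = 0.122284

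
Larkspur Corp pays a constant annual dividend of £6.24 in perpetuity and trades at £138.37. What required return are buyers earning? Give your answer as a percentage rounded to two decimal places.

4.51%

P = C/r ⇒ r = C/P = £6.24/£138.37 = 0.045096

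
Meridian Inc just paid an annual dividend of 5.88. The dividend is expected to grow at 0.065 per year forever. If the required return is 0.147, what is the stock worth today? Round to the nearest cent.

D₁ = D₀ × (1 + g) = 5.88 × 1.065 = 6.2622
Growing perpetuity: P = D₁ / (r − g) = 6.2622 / (0.147 − 0.065) = 76.37

76.37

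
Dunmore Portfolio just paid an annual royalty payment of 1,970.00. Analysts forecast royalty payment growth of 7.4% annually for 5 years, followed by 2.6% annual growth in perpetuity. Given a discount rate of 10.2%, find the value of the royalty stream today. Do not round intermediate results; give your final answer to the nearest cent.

32507.85

D_1 = 2115.78000
D_2 = 2272.34772
D_3 = 2440.50145
D_4 = 2621.09856
D_5 = 2815.05985
Terminal value at year 5: TV = D_5×(1+g_2)/(r−g_2) = 2888.25141/0.076 = 38003.30800
P_0 = D_1/(1+r)^1 + D_2/(1+r)^2 + D_3/(1+r)^3 + D_4/(1+r)^4 + D_5/(1+r)^5 + TV/(1+r)^5
    = 1919.94555 + 1871.16291 + 1823.61975 + 1777.28458 + 1732.12672 + 23383.71068 = 32507.85018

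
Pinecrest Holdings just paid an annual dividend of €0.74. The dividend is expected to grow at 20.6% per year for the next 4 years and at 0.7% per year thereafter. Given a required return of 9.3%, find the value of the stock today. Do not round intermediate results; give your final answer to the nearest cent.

€16.65

D_1 = 0.89244
D_2 = 1.07628
D_3 = 1.29800
D_4 = 1.56538
Terminal value at year 4: TV = D_4×(1+g_2)/(r−g_2) = 1.57634/0.086 = 18.32956
P_0 = D_1/(1+r)^1 + D_2/(1+r)^2 + D_3/(1+r)^3 + D_4/(1+r)^4 + TV/(1+r)^4
    = 0.81651 + 0.90092 + 0.99406 + 1.09683 + 12.84314 = 16.65146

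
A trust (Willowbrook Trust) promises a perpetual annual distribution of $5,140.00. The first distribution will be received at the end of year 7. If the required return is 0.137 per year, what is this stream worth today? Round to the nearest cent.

$17365.20

Value at end of year 6: C / r = $5,140.00 / 0.137 = $37,518.2482
Discount to today: PV = $37,518.2482 / (1 + 0.137)^6 = $37,518.2482 / 2.160542 = $17,365.20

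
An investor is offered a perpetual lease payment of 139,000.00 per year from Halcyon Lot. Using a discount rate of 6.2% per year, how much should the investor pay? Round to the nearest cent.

Level perpetuity: PV = C / r = 139,000.00 / 0.062 = 2,241,935.48

2241935.48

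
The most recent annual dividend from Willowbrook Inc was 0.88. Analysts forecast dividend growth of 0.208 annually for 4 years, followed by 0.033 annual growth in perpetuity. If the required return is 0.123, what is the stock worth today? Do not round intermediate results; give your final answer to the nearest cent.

D_1 = 1.06304
D_2 = 1.28415
D_3 = 1.55126
D_4 = 1.87392
Terminal value at year 4: TV = D_4×(1+g_2)/(r−g_2) = 1.93576/0.09 = 21.50841
P_0 = D_1/(1+r)^1 + D_2/(1+r)^2 + D_3/(1+r)^3 + D_4/(1+r)^4 + TV/(1+r)^4
    = 0.94661 + 1.01826 + 1.09533 + 1.17823 + 13.52350 = 17.76193

17.76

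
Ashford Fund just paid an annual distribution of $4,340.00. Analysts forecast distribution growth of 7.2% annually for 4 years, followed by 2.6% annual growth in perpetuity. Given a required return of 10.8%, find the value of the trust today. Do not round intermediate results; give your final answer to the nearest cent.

$63577.04

D_1 = 4652.48000
D_2 = 4987.45856
D_3 = 5346.55558
D_4 = 5731.50758
Terminal value at year 4: TV = D_4×(1+g_2)/(r−g_2) = 5880.52677/0.082 = 71713.74116
P_0 = D_1/(1+r)^1 + D_2/(1+r)^2 + D_3/(1+r)^3 + D_4/(1+r)^4 + TV/(1+r)^4
    = 4198.98917 + 4062.55992 + 3930.56339 + 3802.85555 + 47582.07068 = 63577.03871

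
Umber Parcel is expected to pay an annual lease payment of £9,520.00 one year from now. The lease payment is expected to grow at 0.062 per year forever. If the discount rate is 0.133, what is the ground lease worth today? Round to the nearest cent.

Growing perpetuity: P = D₁ / (r − g) = £9,520.0000 / (0.133 − 0.062) = £134,084.51

£134084.51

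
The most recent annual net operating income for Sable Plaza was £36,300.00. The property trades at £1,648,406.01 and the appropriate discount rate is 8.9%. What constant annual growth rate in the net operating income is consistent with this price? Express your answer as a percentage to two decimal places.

6.55%

P = D₀(1+g)/(r−g) ⇒ P(r−g) = D₀(1+g) ⇒ g(P+D₀) = P·r − D₀
g = (P·r − D₀)/(P + D₀) = (£1,648,406.01×0.089 − £36,300.00) / (£1,648,406.01 + £36,300.00) = 0.065536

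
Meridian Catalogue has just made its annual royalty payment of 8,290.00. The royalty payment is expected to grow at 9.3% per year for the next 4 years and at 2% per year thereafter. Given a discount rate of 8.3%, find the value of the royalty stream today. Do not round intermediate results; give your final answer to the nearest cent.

D_1 = 9060.97000
D_2 = 9903.64021
D_3 = 10824.67875
D_4 = 11831.37387
Terminal value at year 4: TV = D_4×(1+g_2)/(r−g_2) = 12068.00135/0.063 = 191555.57700
P_0 = D_1/(1+r)^1 + D_2/(1+r)^2 + D_3/(1+r)^3 + D_4/(1+r)^4 + TV/(1+r)^4
    = 8366.54663 + 8443.80006 + 8521.76682 + 8600.45350 + 139245.43754 = 173178.00455

173178.00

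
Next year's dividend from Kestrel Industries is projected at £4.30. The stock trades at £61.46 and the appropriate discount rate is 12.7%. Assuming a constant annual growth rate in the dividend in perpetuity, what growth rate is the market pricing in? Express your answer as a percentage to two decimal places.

P = D₁/(r−g) ⇒ g = r − D₁/P = 0.127 − £4.30/£61.46 = 0.057036

5.70%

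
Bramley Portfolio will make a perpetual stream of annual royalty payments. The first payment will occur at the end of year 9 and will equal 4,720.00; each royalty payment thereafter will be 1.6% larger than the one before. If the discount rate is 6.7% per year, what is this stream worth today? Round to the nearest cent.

55087.93

Value at end of year 8: C₁ / (r − g) = 4,720.00 / (0.067 − 0.016) = 92,549.0196
Discount to today: PV = 92,549.0196 / (1 + 0.067)^8 = 92,549.0196 / 1.680023 = 55,087.93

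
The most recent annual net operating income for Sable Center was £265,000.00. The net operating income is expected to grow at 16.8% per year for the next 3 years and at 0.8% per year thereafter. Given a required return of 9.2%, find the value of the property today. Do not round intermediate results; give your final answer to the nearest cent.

£4802120.50

D_1 = 309520.00000
D_2 = 361519.36000
D_3 = 422254.61248
Terminal value at year 3: TV = D_3×(1+g_2)/(r−g_2) = 425632.64938/0.084 = 5067055.34976
P_0 = D_1/(1+r)^1 + D_2/(1+r)^2 + D_3/(1+r)^3 + TV/(1+r)^3
    = 283443.22344 + 303170.04119 + 324269.78765 + 3891237.45178 = 4802120.50407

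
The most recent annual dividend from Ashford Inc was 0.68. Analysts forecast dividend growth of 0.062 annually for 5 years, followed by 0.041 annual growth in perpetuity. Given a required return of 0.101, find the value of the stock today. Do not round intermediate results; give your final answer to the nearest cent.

D_1 = 0.72216
D_2 = 0.76693
D_3 = 0.81448
D_4 = 0.86498
D_5 = 0.91861
Terminal value at year 5: TV = D_5×(1+g_2)/(r−g_2) = 0.95627/0.06 = 15.93790
P_0 = D_1/(1+r)^1 + D_2/(1+r)^2 + D_3/(1+r)^3 + D_4/(1+r)^4 + D_5/(1+r)^5 + TV/(1+r)^5
    = 0.65591 + 0.63268 + 0.61027 + 0.58865 + 0.56780 + 9.85132 = 12.90663

12.91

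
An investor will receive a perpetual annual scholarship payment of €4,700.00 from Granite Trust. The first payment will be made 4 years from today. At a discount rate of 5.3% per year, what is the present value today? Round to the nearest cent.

€75951.59

Value at end of year 3: C / r = €4,700.00 / 0.053 = €88,679.2453
Discount to today: PV = €88,679.2453 / (1 + 0.053)^3 = €88,679.2453 / 1.167576 = €75,951.59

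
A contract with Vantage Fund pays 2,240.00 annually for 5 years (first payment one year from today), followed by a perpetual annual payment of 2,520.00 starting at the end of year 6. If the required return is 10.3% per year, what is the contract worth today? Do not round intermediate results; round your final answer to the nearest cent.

PV of 5-year annuity: 2,240.00 × [1 − (1+0.103)^−5] / 0.103 = 8426.68314
Perpetuity value at year 5: 2,520.00 / 0.103 = 24466.01942
PV of perpetuity: 24466.01942 / (1+0.103)^5 = 14986.00088
Total PV = 8426.68314 + 14986.00088 = 23412.68402

23412.68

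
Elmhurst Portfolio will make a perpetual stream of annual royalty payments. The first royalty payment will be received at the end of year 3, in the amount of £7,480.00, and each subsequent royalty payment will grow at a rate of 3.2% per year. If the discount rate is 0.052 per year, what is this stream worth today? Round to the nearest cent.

Value at end of year 2: C₁ / (r − g) = £7,480.00 / (0.052 − 0.032) = £374,000.0000
Discount to today: PV = £374,000.0000 / (1 + 0.052)^2 = £374,000.0000 / 1.106704 = £337,940.41

£337940.41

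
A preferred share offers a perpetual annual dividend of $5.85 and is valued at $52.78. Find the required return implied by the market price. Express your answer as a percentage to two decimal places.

P = C/r ⇒ r = C/P = $5.85/$52.78 = 0.110837

11.08%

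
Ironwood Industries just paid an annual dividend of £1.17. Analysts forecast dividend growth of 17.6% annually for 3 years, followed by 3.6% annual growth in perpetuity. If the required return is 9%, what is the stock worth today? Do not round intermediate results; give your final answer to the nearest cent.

£32.28

D_1 = 1.37592
D_2 = 1.61808
D_3 = 1.90286
Terminal value at year 3: TV = D_3×(1+g_2)/(r−g_2) = 1.97137/0.054 = 36.50680
P_0 = D_1/(1+r)^1 + D_2/(1+r)^2 + D_3/(1+r)^3 + TV/(1+r)^3
    = 1.26231 + 1.36191 + 1.46936 + 28.18995 = 32.28353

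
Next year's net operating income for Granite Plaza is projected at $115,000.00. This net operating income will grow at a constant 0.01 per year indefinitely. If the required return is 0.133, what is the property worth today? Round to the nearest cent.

$934959.35

Growing perpetuity: P = D₁ / (r − g) = $115,000.0000 / (0.133 − 0.01) = $934,959.35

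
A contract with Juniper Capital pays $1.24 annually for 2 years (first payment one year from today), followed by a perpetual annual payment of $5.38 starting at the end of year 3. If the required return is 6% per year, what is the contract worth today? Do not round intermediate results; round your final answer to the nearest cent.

PV of 2-year annuity: $1.24 × [1 − (1+0.06)^−2] / 0.06 = 2.27341
Perpetuity value at year 2: $5.38 / 0.06 = 89.66667
PV of perpetuity: 89.66667 / (1+0.06)^2 = 79.80301
Total PV = 2.27341 + 79.80301 = 82.07642

$82.08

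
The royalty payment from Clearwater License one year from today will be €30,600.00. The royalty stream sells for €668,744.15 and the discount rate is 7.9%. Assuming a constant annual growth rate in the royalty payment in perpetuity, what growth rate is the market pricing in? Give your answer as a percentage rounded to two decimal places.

P = D₁/(r−g) ⇒ g = r − D₁/P = 0.079 − €30,600.00/€668,744.15 = 0.033243

3.32%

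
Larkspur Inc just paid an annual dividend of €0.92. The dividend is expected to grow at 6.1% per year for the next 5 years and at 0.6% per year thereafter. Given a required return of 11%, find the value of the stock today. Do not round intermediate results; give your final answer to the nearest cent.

D_1 = 0.97612
D_2 = 1.03566
D_3 = 1.09884
D_4 = 1.16587
D_5 = 1.23699
Terminal value at year 5: TV = D_5×(1+g_2)/(r−g_2) = 1.24441/0.104 = 11.96546
P_0 = D_1/(1+r)^1 + D_2/(1+r)^2 + D_3/(1+r)^3 + D_4/(1+r)^4 + D_5/(1+r)^5 + TV/(1+r)^5
    = 0.87939 + 0.84057 + 0.80346 + 0.76799 + 0.73409 + 7.10092 = 11.12642

€11.13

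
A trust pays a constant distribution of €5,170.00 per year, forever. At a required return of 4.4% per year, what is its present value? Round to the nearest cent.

Level perpetuity: PV = C / r = €5,170.00 / 0.044 = €117,500.00

€117500.00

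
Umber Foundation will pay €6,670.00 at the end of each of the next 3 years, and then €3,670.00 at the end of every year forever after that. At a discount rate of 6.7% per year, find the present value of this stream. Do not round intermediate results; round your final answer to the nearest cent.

PV of 3-year annuity: €6,670.00 × [1 − (1+0.067)^−3] / 0.067 = 17600.57542
Perpetuity value at year 3: €3,670.00 / 0.067 = 54776.11940
PV of perpetuity: 54776.11940 / (1+0.067)^3 = 45091.84477
Total PV = 17600.57542 + 45091.84477 = 62692.42019

€62692.42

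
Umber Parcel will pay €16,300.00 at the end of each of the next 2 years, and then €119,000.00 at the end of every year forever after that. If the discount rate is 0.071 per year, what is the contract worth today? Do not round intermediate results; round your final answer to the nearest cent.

€1490629.92

PV of 2-year annuity: €16,300.00 × [1 − (1+0.071)^−2] / 0.071 = 29429.89832
Perpetuity value at year 2: €119,000.00 / 0.071 = 1676056.33803
PV of perpetuity: 1676056.33803 / (1+0.071)^2 = 1461200.02513
Total PV = 29429.89832 + 1461200.02513 = 1490629.92345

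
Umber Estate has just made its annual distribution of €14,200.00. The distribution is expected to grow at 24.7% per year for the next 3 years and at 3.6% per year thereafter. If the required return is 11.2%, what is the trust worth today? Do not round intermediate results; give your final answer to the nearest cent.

D_1 = 17707.40000
D_2 = 22081.12780
D_3 = 27535.16637
Terminal value at year 3: TV = D_3×(1+g_2)/(r−g_2) = 28526.43236/0.076 = 375347.79416
P_0 = D_1/(1+r)^1 + D_2/(1+r)^2 + D_3/(1+r)^3 + TV/(1+r)^3
    = 15923.92086 + 17857.13068 + 20025.03773 + 272972.88277 = 326778.97205

€326778.97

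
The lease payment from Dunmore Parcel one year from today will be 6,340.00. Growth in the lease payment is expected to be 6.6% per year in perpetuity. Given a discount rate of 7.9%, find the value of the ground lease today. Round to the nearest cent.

Growing perpetuity: P = D₁ / (r − g) = 6,340.0000 / (0.079 − 0.066) = 487,692.31

487692.31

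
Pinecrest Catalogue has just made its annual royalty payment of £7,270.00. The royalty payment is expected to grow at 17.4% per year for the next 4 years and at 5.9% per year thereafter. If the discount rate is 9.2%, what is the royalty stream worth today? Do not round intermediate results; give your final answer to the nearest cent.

£346637.06

D_1 = 8534.98000
D_2 = 10020.06652
D_3 = 11763.55809
D_4 = 13810.41720
Terminal value at year 4: TV = D_4×(1+g_2)/(r−g_2) = 14625.23182/0.033 = 443188.84297
P_0 = D_1/(1+r)^1 + D_2/(1+r)^2 + D_3/(1+r)^3 + D_4/(1+r)^4 + TV/(1+r)^4
    = 7815.91575 + 8402.82518 + 9033.80655 + 9712.16932 + 311672.34260 = 346637.05940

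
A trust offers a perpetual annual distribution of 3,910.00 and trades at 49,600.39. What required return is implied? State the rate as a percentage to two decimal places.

7.88%

P = C/r ⇒ r = C/P = 3,910.00/49,600.39 = 0.078830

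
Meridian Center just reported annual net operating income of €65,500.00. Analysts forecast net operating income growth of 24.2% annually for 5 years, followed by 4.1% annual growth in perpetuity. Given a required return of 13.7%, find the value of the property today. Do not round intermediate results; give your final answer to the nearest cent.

D_1 = 81351.00000
D_2 = 101037.94200
D_3 = 125489.12396
D_4 = 155857.49196
D_5 = 193575.00502
Terminal value at year 5: TV = D_5×(1+g_2)/(r−g_2) = 201511.58022/0.096 = 2099078.96067
P_0 = D_1/(1+r)^1 + D_2/(1+r)^2 + D_3/(1+r)^3 + D_4/(1+r)^4 + D_5/(1+r)^5 + TV/(1+r)^5
    = 71548.81266 + 78156.22281 + 85373.81594 + 93257.94142 + 101870.15237 + 1104654.46479 = 1534861.41000

€1534861.41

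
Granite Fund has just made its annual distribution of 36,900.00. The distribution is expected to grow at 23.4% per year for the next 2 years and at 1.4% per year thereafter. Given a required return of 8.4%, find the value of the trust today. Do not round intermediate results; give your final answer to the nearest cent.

D_1 = 45534.60000
D_2 = 56189.69640
Terminal value at year 2: TV = D_2×(1+g_2)/(r−g_2) = 56976.35215/0.07 = 813947.88785
P_0 = D_1/(1+r)^1 + D_2/(1+r)^2 + TV/(1+r)^2
    = 42006.08856 + 47818.73919 + 692688.59344 = 782513.42119

782513.42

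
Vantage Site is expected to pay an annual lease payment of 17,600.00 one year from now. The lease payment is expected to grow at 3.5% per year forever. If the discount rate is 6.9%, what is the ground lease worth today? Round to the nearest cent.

517647.06

Growing perpetuity: P = D₁ / (r − g) = 17,600.0000 / (0.069 − 0.035) = 517,647.06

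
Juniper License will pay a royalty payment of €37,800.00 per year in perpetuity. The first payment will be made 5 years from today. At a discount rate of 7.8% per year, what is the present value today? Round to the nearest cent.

Value at end of year 4: C / r = €37,800.00 / 0.078 = €484,615.3846
Discount to today: PV = €484,615.3846 / (1 + 0.078)^4 = €484,615.3846 / 1.350439 = €358,857.60

€358857.60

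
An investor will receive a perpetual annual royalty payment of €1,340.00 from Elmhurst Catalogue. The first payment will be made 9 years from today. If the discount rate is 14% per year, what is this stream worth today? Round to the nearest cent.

€3355.35

Value at end of year 8: C / r = €1,340.00 / 0.14 = €9,571.4286
Discount to today: PV = €9,571.4286 / (1 + 0.14)^8 = €9,571.4286 / 2.852586 = €3,355.35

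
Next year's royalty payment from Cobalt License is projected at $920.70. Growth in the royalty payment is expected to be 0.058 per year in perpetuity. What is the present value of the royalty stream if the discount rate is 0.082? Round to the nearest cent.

$38362.50

Growing perpetuity: P = D₁ / (r − g) = $920.7000 / (0.082 − 0.058) = $38,362.50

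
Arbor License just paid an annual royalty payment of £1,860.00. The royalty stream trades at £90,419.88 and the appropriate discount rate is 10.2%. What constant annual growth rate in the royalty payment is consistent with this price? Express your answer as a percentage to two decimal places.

7.98%

P = D₀(1+g)/(r−g) ⇒ P(r−g) = D₀(1+g) ⇒ g(P+D₀) = P·r − D₀
g = (P·r − D₀)/(P + D₀) = (£90,419.88×0.102 − £1,860.00) / (£90,419.88 + £1,860.00) = 0.079788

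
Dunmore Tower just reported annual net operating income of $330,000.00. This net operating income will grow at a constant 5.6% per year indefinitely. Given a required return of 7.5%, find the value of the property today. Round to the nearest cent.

$18341052.63

D₁ = D₀ × (1 + g) = $330,000.00 × 1.056 = $348,480.0000
Growing perpetuity: P = D₁ / (r − g) = $348,480.0000 / (0.075 − 0.056) = $18,341,052.63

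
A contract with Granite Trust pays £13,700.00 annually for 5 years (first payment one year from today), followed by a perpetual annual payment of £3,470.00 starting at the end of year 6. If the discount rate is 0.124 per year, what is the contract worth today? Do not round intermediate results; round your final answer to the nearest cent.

£64498.21

PV of 5-year annuity: £13,700.00 × [1 − (1+0.124)^−5] / 0.124 = 48899.95150
Perpetuity value at year 5: £3,470.00 / 0.124 = 27983.87097
PV of perpetuity: 27983.87097 / (1+0.124)^5 = 15598.26281
Total PV = 48899.95150 + 15598.26281 = 64498.21431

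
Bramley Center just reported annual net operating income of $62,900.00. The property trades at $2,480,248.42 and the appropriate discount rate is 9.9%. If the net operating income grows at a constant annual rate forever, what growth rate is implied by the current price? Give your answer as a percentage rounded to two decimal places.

P = D₀(1+g)/(r−g) ⇒ P(r−g) = D₀(1+g) ⇒ g(P+D₀) = P·r − D₀
g = (P·r − D₀)/(P + D₀) = ($2,480,248.42×0.099 − $62,900.00) / ($2,480,248.42 + $62,900.00) = 0.071818

7.18%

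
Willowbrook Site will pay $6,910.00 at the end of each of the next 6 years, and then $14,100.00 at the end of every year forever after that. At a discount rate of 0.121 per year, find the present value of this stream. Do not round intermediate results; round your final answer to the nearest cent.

$87051.44

PV of 6-year annuity: $6,910.00 × [1 − (1+0.121)^−6] / 0.121 = 28329.54449
Perpetuity value at year 6: $14,100.00 / 0.121 = 116528.92562
PV of perpetuity: 116528.92562 / (1+0.121)^6 = 58721.89563
Total PV = 28329.54449 + 58721.89563 = 87051.44011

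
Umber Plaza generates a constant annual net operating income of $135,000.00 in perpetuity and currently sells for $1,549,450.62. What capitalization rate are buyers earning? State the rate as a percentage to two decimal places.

P = C/r ⇒ r = C/P = $135,000.00/$1,549,450.62 = 0.087128

8.71%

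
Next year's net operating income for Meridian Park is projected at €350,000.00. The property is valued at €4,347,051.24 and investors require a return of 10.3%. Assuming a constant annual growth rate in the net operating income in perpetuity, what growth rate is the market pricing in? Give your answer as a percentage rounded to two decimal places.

2.25%

P = D₁/(r−g) ⇒ g = r − D₁/P = 0.103 − €350,000.00/€4,347,051.24 = 0.022486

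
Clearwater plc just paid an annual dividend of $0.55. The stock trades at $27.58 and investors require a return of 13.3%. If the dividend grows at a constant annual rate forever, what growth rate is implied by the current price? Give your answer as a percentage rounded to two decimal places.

P = D₀(1+g)/(r−g) ⇒ P(r−g) = D₀(1+g) ⇒ g(P+D₀) = P·r − D₀
g = (P·r − D₀)/(P + D₀) = ($27.58×0.133 − $0.55) / ($27.58 + $0.55) = 0.110847

11.08%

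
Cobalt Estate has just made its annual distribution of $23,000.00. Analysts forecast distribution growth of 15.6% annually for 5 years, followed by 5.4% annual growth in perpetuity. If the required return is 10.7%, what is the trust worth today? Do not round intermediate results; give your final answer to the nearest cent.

D_1 = 26588.00000
D_2 = 30735.72800
D_3 = 35530.50157
D_4 = 41073.25981
D_5 = 47480.68834
Terminal value at year 5: TV = D_5×(1+g_2)/(r−g_2) = 50044.64551/0.053 = 944238.59460
P_0 = D_1/(1+r)^1 + D_2/(1+r)^2 + D_3/(1+r)^3 + D_4/(1+r)^4 + D_5/(1+r)^5 + TV/(1+r)^5
    = 24018.06685 + 25081.19718 + 26191.38567 + 27350.71530 + 28561.36123 + 567993.86301 = 699196.58923

$699196.59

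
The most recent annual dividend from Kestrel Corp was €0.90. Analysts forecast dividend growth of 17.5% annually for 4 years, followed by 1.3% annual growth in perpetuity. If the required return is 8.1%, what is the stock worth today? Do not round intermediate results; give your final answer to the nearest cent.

€23.17

D_1 = 1.05750
D_2 = 1.24256
D_3 = 1.46001
D_4 = 1.71551
Terminal value at year 4: TV = D_4×(1+g_2)/(r−g_2) = 1.73781/0.068 = 25.55610
P_0 = D_1/(1+r)^1 + D_2/(1+r)^2 + D_3/(1+r)^3 + D_4/(1+r)^4 + TV/(1+r)^4
    = 0.97826 + 1.06333 + 1.15579 + 1.25629 + 18.71508 = 23.16875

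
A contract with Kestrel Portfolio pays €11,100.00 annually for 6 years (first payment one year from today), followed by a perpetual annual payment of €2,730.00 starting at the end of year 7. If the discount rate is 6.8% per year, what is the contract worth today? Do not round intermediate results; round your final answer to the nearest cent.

PV of 6-year annuity: €11,100.00 × [1 − (1+0.068)^−6] / 0.068 = 53236.84807
Perpetuity value at year 6: €2,730.00 / 0.068 = 40147.05882
PV of perpetuity: 40147.05882 / (1+0.068)^6 = 27053.67187
Total PV = 53236.84807 + 27053.67187 = 80290.51993

€80290.52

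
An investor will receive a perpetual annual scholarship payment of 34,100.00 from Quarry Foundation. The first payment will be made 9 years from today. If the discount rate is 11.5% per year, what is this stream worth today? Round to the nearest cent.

124124.53

Value at end of year 8: C / r = 34,100.00 / 0.115 = 296,521.7391
Discount to today: PV = 296,521.7391 / (1 + 0.115)^8 = 296,521.7391 / 2.388905 = 124,124.53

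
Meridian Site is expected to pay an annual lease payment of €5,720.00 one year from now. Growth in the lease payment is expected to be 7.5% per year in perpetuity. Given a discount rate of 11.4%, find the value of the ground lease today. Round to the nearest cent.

Growing perpetuity: P = D₁ / (r − g) = €5,720.0000 / (0.114 − 0.075) = €146,666.67

€146666.67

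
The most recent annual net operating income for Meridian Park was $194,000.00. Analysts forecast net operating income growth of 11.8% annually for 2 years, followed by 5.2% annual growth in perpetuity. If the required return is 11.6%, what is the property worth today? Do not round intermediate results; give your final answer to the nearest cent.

D_1 = 216892.00000
D_2 = 242485.25600
Terminal value at year 2: TV = D_2×(1+g_2)/(r−g_2) = 255094.48931/0.064 = 3985851.39550
P_0 = D_1/(1+r)^1 + D_2/(1+r)^2 + TV/(1+r)^2
    = 194347.67025 + 194695.96357 + 3200314.90113 = 3589358.53495

$3589358.53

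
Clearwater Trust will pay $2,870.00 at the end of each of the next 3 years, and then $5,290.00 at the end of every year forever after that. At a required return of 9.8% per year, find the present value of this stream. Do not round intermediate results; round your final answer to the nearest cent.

PV of 3-year annuity: $2,870.00 × [1 − (1+0.098)^−3] / 0.098 = 7162.47072
Perpetuity value at year 3: $5,290.00 / 0.098 = 53979.59184
PV of perpetuity: 53979.59184 / (1+0.098)^3 = 40777.68587
Total PV = 7162.47072 + 40777.68587 = 47940.15659

$47940.16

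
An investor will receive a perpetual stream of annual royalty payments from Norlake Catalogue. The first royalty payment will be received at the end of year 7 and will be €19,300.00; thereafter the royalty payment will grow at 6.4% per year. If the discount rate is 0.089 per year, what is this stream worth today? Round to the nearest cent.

Value at end of year 6: C₁ / (r − g) = €19,300.00 / (0.089 − 0.064) = €772,000.0000
Discount to today: PV = €772,000.0000 / (1 + 0.089)^6 = €772,000.0000 / 1.667890 = €462,860.40

€462860.40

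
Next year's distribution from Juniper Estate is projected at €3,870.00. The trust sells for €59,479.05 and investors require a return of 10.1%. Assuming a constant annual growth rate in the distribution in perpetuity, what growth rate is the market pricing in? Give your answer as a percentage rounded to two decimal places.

3.59%

P = D₁/(r−g) ⇒ g = r − D₁/P = 0.101 − €3,870.00/€59,479.05 = 0.035935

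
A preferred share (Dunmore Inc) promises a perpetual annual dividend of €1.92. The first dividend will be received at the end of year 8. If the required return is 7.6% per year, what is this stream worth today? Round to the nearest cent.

€15.13

Value at end of year 7: C / r = €1.92 / 0.076 = €25.2632
Discount to today: PV = €25.2632 / (1 + 0.076)^7 = €25.2632 / 1.669882 = €15.13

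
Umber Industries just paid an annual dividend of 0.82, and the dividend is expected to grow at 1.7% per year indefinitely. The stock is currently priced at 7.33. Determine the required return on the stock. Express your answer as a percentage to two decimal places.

13.08%

D₁ = 0.82 × 1.017 = 0.8339
P = D₁/(r − g) ⇒ r = D₁/P + g = 0.8339/7.33 + 0.017 = 0.113771 + 0.017 = 0.130771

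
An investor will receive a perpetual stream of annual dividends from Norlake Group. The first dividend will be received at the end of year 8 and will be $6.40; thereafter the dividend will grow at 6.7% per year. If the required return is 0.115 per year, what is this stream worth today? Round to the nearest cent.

$62.23

Value at end of year 7: C₁ / (r − g) = $6.40 / (0.115 − 0.067) = $133.3333
Discount to today: PV = $133.3333 / (1 + 0.115)^7 = $133.3333 / 2.142516 = $62.23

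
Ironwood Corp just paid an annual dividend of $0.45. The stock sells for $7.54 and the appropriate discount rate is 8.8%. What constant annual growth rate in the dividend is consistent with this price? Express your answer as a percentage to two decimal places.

P = D₀(1+g)/(r−g) ⇒ P(r−g) = D₀(1+g) ⇒ g(P+D₀) = P·r − D₀
g = (P·r − D₀)/(P + D₀) = ($7.54×0.088 − $0.45) / ($7.54 + $0.45) = 0.026723

2.67%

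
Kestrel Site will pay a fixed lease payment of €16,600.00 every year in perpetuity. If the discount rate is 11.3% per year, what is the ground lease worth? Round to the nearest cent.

Level perpetuity: PV = C / r = €16,600.00 / 0.113 = €146,902.65

€146902.65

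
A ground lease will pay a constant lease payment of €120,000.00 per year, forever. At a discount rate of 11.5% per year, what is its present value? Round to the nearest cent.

€1043478.26

Level perpetuity: PV = C / r = €120,000.00 / 0.115 = €1,043,478.26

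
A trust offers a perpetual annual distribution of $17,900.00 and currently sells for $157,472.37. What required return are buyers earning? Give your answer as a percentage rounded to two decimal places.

P = C/r ⇒ r = C/P = $17,900.00/$157,472.37 = 0.113671

11.37%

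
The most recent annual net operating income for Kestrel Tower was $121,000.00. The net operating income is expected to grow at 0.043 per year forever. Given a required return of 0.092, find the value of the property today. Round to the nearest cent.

D₁ = D₀ × (1 + g) = $121,000.00 × 1.043 = $126,203.0000
Growing perpetuity: P = D₁ / (r − g) = $126,203.0000 / (0.092 − 0.043) = $2,575,571.43

$2575571.43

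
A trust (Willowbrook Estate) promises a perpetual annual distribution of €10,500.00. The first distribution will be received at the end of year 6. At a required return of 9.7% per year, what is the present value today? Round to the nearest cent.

Value at end of year 5: C / r = €10,500.00 / 0.097 = €108,247.4227
Discount to today: PV = €108,247.4227 / (1 + 0.097)^5 = €108,247.4227 / 1.588668 = €68,137.22

€68137.22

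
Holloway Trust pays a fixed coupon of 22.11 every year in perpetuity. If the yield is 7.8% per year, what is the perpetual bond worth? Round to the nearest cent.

283.46

Level perpetuity: PV = C / r = 22.11 / 0.078 = 283.46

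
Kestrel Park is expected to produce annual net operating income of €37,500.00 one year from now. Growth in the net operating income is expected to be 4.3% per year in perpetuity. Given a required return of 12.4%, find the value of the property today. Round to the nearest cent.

€462962.96

Growing perpetuity: P = D₁ / (r − g) = €37,500.0000 / (0.124 − 0.043) = €462,962.96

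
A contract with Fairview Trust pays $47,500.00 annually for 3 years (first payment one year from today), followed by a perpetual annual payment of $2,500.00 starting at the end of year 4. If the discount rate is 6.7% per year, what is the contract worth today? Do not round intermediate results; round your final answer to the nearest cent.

$156057.94

PV of 3-year annuity: $47,500.00 × [1 − (1+0.067)^−3] / 0.067 = 125341.42915
Perpetuity value at year 3: $2,500.00 / 0.067 = 37313.43284
PV of perpetuity: 37313.43284 / (1+0.067)^3 = 30716.51551
Total PV = 125341.42915 + 30716.51551 = 156057.94466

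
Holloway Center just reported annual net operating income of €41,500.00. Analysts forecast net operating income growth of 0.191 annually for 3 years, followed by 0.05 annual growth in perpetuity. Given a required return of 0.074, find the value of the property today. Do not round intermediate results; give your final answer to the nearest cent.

€2629637.71

D_1 = 49426.50000
D_2 = 58866.96150
D_3 = 70110.55115
Terminal value at year 3: TV = D_3×(1+g_2)/(r−g_2) = 73616.07870/0.024 = 3067336.61266
P_0 = D_1/(1+r)^1 + D_2/(1+r)^2 + D_3/(1+r)^3 + TV/(1+r)^3
    = 46020.94972 + 51034.40514 + 56594.01910 + 2475988.33583 = 2629637.70979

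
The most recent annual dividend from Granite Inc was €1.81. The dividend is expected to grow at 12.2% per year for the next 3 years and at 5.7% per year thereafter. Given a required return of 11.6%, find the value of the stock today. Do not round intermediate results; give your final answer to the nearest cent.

€38.44

D_1 = 2.03082
D_2 = 2.27858
D_3 = 2.55657
Terminal value at year 3: TV = D_3×(1+g_2)/(r−g_2) = 2.70229/0.059 = 45.80154
P_0 = D_1/(1+r)^1 + D_2/(1+r)^2 + D_3/(1+r)^3 + TV/(1+r)^3
    = 1.81973 + 1.82951 + 1.83935 + 32.95244 = 38.44103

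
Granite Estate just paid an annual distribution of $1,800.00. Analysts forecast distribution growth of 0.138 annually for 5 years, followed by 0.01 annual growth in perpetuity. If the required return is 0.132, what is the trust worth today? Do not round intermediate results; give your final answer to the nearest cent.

$24444.89

D_1 = 2048.40000
D_2 = 2331.07920
D_3 = 2652.76813
D_4 = 3018.85013
D_5 = 3435.45145
Terminal value at year 5: TV = D_5×(1+g_2)/(r−g_2) = 3469.80596/0.122 = 28441.03249
P_0 = D_1/(1+r)^1 + D_2/(1+r)^2 + D_3/(1+r)^3 + D_4/(1+r)^4 + D_5/(1+r)^5 + TV/(1+r)^5
    = 1809.54064 + 1819.13184 + 1828.77388 + 1838.46703 + 1848.21156 + 15300.76779 = 24444.89274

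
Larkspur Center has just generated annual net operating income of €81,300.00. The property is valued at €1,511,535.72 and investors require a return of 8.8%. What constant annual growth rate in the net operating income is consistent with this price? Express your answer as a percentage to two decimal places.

3.25%

P = D₀(1+g)/(r−g) ⇒ P(r−g) = D₀(1+g) ⇒ g(P+D₀) = P·r − D₀
g = (P·r − D₀)/(P + D₀) = (€1,511,535.72×0.088 − €81,300.00) / (€1,511,535.72 + €81,300.00) = 0.032467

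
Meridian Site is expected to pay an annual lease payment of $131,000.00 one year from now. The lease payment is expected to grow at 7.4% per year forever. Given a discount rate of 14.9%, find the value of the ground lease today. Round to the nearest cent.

Growing perpetuity: P = D₁ / (r − g) = $131,000.0000 / (0.149 − 0.074) = $1,746,666.67

$1746666.67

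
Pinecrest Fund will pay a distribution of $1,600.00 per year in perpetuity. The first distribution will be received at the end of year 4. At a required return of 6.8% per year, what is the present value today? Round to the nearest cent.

$19315.12

Value at end of year 3: C / r = $1,600.00 / 0.068 = $23,529.4118
Discount to today: PV = $23,529.4118 / (1 + 0.068)^3 = $23,529.4118 / 1.218186 = $19,315.12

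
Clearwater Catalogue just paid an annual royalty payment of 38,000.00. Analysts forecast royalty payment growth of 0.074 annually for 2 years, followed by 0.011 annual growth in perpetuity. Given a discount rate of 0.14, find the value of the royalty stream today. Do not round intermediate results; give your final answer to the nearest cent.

333855.81

D_1 = 40812.00000
D_2 = 43832.08800
Terminal value at year 2: TV = D_2×(1+g_2)/(r−g_2) = 44314.24097/0.129 = 343521.24781
P_0 = D_1/(1+r)^1 + D_2/(1+r)^2 + TV/(1+r)^2
    = 35800.00000 + 33727.36842 + 264328.44553 = 333855.81395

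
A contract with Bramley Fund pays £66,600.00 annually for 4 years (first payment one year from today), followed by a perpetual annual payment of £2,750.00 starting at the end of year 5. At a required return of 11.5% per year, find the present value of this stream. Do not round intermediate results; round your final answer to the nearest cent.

PV of 4-year annuity: £66,600.00 × [1 − (1+0.115)^−4] / 0.115 = 204436.27904
Perpetuity value at year 4: £2,750.00 / 0.115 = 23913.04348
PV of perpetuity: 23913.04348 / (1+0.115)^4 = 15471.60553
Total PV = 204436.27904 + 15471.60553 = 219907.88457

£219907.88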